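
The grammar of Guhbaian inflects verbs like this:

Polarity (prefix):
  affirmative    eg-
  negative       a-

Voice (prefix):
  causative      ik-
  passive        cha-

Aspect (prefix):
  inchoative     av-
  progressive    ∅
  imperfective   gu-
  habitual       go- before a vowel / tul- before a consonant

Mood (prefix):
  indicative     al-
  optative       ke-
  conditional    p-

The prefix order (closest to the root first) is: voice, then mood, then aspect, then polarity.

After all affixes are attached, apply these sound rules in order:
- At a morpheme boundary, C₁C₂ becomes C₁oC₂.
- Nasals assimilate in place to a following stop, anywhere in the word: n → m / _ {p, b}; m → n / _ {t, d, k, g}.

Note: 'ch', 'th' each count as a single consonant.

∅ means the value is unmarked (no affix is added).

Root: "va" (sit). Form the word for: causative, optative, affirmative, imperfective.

Attach voice causative ik- → ikva.
Attach mood optative ke- → keikva.
Attach aspect imperfective gu- → gukeikva.
Attach polarity affirmative eg- → eggukeikva.
Apply epenthesis: eggukeikva → egogukeikova.
Nasal assimilation: no change.

egogukeikova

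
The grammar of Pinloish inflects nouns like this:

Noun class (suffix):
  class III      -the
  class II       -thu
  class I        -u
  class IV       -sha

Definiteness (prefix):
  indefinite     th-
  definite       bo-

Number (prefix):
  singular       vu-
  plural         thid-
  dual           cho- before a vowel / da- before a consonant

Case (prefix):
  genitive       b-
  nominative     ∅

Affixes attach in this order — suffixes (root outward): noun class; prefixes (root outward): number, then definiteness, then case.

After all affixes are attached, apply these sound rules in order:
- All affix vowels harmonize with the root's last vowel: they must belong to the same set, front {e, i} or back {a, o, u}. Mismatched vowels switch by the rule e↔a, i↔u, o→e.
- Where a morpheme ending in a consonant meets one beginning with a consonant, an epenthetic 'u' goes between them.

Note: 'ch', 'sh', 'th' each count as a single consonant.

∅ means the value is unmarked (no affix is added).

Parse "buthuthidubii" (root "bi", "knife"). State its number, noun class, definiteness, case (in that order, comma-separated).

plural, class I, indefinite, genitive

Segment: b-th-thid-bi-u.
number: thid- → plural.
noun class: -u → class I.
definiteness: th- → indefinite.
case: b- → genitive.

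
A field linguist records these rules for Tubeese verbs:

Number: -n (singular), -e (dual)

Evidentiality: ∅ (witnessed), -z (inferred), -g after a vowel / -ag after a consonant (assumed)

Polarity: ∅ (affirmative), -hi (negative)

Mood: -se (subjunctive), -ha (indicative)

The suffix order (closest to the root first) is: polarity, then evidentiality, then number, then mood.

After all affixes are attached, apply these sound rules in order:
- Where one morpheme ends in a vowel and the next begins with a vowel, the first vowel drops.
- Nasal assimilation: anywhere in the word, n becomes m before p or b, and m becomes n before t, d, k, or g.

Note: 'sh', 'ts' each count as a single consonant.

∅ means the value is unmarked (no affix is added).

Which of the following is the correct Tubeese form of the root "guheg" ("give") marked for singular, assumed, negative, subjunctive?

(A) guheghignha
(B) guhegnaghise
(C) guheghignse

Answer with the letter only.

C

Attach polarity negative -hi → guheghi.
Attach evidentiality assumed -g (after vowel 'i') → guheghig.
Attach number singular -n → guheghign.
Attach mood subjunctive -se → guheghignse.
Vowel deletion: no change.
Nasal assimilation: no change.
So the correct form is guheghignse, option (C).
(A) guheghignha is wrong: it uses indicative instead of subjunctive for mood.
(B) guhegnaghise is wrong: it has the affixes in the wrong order.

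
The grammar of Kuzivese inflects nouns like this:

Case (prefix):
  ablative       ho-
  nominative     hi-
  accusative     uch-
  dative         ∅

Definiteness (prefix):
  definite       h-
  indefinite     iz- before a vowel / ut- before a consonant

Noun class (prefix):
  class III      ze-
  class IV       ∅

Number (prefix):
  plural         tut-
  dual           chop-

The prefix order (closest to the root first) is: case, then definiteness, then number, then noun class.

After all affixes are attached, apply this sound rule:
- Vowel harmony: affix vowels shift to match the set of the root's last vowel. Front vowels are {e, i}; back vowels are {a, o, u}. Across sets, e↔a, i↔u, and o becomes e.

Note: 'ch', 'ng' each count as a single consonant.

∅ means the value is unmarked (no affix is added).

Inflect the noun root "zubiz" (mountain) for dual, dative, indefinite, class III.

zechepitzubiz

case = dative: zero marking, form stays zubiz.
Attach definiteness indefinite ut- (before consonant 'z') → utzubiz.
Attach number dual chop- → choputzubiz.
Attach noun class class III ze- → zechoputzubiz.
Apply vowel harmony: zechoputzubiz → zechepitzubiz.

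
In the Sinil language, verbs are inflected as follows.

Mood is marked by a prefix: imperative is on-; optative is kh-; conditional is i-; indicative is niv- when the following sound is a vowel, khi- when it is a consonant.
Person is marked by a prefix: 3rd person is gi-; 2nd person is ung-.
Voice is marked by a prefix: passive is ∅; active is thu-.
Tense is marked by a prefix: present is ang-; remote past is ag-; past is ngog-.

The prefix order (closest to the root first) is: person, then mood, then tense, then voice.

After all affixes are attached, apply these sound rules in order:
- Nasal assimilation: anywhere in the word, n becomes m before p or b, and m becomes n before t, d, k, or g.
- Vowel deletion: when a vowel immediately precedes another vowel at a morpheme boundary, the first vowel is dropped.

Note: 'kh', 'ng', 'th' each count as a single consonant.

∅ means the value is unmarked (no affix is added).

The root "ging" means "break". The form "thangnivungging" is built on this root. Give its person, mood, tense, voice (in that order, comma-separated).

Segment: thu-ang-niv-ung-ging.
person: ung- → 2nd person.
mood: niv/khi- → indicative.
tense: ang- → present.
voice: thu- → active.

2nd person, indicative, present, active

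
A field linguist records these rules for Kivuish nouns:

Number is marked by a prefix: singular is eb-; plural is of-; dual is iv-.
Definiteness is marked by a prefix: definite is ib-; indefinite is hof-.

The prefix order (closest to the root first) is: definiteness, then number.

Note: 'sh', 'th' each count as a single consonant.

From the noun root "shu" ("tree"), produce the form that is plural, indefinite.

ofhofshu

Attach definiteness indefinite hof- → hofshu.
Attach number plural of- → ofhofshu.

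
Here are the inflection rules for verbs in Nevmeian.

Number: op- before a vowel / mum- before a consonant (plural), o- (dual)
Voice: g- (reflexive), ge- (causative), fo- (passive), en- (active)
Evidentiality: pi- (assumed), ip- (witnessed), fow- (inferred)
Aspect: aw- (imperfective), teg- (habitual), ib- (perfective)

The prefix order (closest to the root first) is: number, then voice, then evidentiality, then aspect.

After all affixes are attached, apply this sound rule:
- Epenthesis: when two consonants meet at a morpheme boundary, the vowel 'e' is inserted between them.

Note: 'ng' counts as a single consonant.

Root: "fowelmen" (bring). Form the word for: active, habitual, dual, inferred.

tegefowenofowelmen

Attach number dual o- → ofowelmen.
Attach voice active en- → enofowelmen.
Attach evidentiality inferred fow- → fowenofowelmen.
Attach aspect habitual teg- → tegfowenofowelmen.
Apply epenthesis: tegfowenofowelmen → tegefowenofowelmen.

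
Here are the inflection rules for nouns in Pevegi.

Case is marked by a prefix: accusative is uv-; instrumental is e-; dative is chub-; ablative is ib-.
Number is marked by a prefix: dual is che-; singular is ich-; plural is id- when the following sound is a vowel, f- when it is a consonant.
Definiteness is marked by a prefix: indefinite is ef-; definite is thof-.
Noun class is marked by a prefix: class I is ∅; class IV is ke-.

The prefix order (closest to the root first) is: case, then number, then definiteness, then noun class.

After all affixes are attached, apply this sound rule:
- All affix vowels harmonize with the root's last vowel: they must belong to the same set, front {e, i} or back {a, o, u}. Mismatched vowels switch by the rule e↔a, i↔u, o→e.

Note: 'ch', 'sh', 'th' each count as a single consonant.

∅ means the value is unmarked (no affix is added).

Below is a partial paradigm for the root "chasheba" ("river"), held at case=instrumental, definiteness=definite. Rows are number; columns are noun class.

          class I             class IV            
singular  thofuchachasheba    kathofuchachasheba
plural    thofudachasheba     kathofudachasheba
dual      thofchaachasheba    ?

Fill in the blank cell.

kathofchaachasheba

Attach case instrumental e- → echasheba.
Attach number dual che- → cheechasheba.
Attach definiteness definite thof- → thofcheechasheba.
Attach noun class class IV ke- → kethofcheechasheba.
Apply vowel harmony: kethofcheechasheba → kathofchaachasheba.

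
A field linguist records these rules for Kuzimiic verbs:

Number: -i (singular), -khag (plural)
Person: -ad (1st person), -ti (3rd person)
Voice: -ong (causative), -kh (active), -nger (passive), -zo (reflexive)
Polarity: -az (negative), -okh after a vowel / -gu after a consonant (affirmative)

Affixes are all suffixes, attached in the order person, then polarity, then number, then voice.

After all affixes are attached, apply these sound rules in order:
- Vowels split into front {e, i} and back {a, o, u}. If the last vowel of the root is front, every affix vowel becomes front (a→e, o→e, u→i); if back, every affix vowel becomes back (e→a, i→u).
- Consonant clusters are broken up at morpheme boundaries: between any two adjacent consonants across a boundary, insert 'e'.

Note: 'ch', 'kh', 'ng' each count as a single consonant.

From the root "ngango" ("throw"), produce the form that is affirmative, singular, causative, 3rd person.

Attach person 3rd person -ti → ngangoti.
Attach polarity affirmative -okh (after vowel 'i') → ngangotiokh.
Attach number singular -i → ngangotiokhi.
Attach voice causative -ong → ngangotiokhiong.
Apply vowel harmony: ngangotiokhiong → ngangotuokhuong.
Epenthesis: no change.

ngangotuokhuong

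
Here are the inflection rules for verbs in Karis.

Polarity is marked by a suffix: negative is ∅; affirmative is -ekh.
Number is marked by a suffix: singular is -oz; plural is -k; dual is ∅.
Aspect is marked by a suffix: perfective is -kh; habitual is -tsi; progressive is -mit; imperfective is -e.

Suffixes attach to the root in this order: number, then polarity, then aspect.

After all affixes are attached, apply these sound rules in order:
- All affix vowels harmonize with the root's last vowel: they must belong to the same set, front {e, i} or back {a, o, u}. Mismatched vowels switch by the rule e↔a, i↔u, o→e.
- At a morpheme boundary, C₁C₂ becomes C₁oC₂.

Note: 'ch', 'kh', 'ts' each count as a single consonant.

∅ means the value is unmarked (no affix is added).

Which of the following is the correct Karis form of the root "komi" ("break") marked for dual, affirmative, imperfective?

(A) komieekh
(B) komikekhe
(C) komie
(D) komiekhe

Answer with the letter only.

D

number = dual: zero marking, form stays komi.
Attach polarity affirmative -ekh → komiekh.
Attach aspect imperfective -e → komiekhe.
Vowel harmony: no change.
Epenthesis: no change.
So the correct form is komiekhe, option (D).
(B) komikekhe is wrong: it uses plural instead of dual for number.
(A) komieekh is wrong: it has the affixes in the wrong order.
(C) komie is wrong: it uses negative instead of affirmative for polarity.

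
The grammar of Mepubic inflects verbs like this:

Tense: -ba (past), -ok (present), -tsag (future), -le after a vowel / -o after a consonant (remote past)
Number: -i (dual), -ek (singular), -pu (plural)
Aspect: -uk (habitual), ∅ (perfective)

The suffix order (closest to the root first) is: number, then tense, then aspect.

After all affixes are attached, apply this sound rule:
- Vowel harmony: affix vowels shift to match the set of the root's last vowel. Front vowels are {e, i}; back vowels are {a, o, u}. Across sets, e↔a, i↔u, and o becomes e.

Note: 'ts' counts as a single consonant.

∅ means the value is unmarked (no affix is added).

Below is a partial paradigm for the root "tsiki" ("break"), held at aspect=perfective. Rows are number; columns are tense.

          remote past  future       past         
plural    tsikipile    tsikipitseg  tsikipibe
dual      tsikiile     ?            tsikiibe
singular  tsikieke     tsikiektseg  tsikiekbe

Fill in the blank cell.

Attach number dual -i → tsikii.
Attach tense future -tsag → tsikiitsag.
aspect = perfective: zero marking, form stays tsikiitsag.
Apply vowel harmony: tsikiitsag → tsikiitseg.

tsikiitseg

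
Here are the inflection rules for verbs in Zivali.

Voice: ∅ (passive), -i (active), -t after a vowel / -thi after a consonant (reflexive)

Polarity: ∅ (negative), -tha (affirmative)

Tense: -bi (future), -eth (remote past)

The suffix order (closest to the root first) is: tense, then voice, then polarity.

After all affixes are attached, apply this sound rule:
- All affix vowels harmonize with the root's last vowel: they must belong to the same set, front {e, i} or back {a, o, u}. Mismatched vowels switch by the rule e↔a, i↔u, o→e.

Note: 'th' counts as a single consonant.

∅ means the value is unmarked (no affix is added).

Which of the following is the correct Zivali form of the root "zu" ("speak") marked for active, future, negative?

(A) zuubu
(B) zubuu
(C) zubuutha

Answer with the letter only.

Attach tense future -bi → zubi.
Attach voice active -i → zubii.
polarity = negative: zero marking, form stays zubii.
Apply vowel harmony: zubii → zubuu.
So the correct form is zubuu, option (B).
(A) zuubu is wrong: it has the affixes in the wrong order.
(C) zubuutha is wrong: it uses affirmative instead of negative for polarity.

B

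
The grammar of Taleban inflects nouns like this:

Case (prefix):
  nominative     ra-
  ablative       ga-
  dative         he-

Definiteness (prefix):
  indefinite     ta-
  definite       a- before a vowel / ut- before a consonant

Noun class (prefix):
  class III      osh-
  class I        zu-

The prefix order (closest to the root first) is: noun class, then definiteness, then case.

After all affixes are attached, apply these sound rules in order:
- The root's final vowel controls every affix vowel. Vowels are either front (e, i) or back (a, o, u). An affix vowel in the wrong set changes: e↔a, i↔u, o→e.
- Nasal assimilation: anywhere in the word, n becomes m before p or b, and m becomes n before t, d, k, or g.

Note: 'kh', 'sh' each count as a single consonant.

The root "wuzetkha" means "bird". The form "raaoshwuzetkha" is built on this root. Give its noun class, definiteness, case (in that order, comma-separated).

Segment: ra-a-osh-wuzetkha.
noun class: osh- → class III.
definiteness: a/ut- → definite.
case: ra- → nominative.

class III, definite, nominative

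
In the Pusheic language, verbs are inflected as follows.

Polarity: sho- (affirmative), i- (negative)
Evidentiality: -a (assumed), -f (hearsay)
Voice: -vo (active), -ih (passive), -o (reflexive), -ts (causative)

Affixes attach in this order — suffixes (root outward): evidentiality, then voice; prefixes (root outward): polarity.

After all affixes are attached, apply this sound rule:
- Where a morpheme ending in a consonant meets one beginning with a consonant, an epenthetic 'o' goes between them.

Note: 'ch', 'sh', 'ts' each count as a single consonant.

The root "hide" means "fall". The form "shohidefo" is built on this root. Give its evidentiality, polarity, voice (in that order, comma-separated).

Segment: sho-hide-f-o.
evidentiality: -f → hearsay.
polarity: sho- → affirmative.
voice: -o → reflexive.

hearsay, affirmative, reflexive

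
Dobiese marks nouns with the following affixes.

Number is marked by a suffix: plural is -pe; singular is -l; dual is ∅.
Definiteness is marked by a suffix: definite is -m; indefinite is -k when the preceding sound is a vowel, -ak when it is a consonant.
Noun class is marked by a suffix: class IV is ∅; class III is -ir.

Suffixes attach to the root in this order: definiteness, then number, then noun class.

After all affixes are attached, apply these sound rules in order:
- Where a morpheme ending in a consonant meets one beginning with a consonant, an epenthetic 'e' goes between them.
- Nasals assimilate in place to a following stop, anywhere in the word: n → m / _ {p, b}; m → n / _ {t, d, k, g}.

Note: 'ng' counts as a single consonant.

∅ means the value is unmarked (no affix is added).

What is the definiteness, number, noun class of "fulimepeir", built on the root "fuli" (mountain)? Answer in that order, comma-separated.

definite, plural, class III

Segment: fuli-m-pe-ir.
definiteness: -m → definite.
number: -pe → plural.
noun class: -ir → class III.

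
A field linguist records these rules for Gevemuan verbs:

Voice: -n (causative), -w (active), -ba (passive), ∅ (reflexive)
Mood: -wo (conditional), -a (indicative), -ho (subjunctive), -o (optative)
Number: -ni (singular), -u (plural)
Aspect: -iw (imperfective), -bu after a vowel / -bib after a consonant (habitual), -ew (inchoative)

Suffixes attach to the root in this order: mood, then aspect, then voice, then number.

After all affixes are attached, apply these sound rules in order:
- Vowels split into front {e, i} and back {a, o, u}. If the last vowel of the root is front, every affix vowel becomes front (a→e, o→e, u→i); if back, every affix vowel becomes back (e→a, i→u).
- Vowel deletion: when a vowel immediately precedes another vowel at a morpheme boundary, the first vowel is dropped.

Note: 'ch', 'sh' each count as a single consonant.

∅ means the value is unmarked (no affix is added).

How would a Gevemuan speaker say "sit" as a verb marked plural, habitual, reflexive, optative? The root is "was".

Attach mood optative -o → waso.
Attach aspect habitual -bu (after vowel 'o') → wasobu.
voice = reflexive: zero marking, form stays wasobu.
Attach number plural -u → wasobuu.
Vowel harmony: no change.
Apply vowel deletion: wasobuu → wasobu.

wasobu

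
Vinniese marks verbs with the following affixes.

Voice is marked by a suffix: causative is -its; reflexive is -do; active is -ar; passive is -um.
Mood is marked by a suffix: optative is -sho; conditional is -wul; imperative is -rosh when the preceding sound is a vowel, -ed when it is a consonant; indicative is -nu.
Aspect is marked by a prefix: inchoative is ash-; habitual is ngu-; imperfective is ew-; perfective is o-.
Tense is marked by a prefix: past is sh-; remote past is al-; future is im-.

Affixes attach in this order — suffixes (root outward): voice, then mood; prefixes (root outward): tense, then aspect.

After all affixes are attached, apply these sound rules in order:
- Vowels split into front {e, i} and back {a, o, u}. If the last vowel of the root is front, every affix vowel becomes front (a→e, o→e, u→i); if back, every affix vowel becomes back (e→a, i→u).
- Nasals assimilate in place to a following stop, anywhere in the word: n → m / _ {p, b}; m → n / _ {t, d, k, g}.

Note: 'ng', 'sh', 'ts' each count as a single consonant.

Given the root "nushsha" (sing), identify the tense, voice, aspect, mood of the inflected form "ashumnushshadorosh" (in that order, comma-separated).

future, reflexive, inchoative, imperative

Segment: ash-im-nushsha-do-rosh.
tense: im- → future.
voice: -do → reflexive.
aspect: ash- → inchoative.
mood: -rosh/ed → imperative.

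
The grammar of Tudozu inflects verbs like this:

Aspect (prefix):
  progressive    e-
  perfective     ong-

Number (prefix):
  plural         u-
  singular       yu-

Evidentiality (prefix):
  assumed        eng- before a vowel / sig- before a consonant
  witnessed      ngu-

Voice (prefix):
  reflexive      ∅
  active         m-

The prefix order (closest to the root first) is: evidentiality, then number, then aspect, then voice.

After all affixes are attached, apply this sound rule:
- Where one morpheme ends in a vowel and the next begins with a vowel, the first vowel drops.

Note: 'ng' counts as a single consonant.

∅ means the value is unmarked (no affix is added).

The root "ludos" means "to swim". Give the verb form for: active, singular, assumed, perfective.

mongyusigludos

Attach evidentiality assumed sig- (before consonant 'l') → sigludos.
Attach number singular yu- → yusigludos.
Attach aspect perfective ong- → ongyusigludos.
Attach voice active m- → mongyusigludos.
Vowel deletion: no change.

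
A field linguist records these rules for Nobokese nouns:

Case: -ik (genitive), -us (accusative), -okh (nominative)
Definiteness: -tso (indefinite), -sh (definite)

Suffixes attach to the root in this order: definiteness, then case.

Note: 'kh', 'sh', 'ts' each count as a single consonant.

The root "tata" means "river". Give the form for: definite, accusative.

Attach definiteness definite -sh → tatash.
Attach case accusative -us → tatashus.

tatashus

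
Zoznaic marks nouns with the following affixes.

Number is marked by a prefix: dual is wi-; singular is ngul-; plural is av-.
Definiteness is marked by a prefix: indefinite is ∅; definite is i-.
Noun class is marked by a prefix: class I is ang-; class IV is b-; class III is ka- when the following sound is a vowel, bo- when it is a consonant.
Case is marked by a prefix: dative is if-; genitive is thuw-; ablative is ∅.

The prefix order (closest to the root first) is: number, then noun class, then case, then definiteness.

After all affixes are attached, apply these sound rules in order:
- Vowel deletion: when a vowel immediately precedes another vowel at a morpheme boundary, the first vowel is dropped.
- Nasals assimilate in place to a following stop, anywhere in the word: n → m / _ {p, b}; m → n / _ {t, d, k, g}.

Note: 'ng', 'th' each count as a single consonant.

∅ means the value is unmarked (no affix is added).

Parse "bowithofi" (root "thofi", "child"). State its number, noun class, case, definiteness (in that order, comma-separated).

Segment: bo-wi-thofi.
number: wi- → dual.
noun class: ka/bo- → class III.
case: ∅ → ablative.
definiteness: ∅ → indefinite.

dual, class III, ablative, indefinite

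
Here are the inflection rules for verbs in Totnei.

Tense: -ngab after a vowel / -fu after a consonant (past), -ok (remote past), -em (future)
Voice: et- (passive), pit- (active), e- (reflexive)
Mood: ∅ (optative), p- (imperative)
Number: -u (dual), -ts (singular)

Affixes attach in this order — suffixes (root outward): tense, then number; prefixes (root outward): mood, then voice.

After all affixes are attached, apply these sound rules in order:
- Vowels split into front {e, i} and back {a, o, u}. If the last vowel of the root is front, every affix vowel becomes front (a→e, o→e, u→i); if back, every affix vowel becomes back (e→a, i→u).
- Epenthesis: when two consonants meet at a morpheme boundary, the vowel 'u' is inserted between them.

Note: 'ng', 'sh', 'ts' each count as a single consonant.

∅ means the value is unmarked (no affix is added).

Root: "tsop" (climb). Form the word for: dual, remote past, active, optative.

pututsopoku

Attach tense remote past -ok → tsopok.
Attach number dual -u → tsopoku.
mood = optative: zero marking, form stays tsopoku.
Attach voice active pit- → pittsopoku.
Apply vowel harmony: pittsopoku → puttsopoku.
Apply epenthesis: puttsopoku → pututsopoku.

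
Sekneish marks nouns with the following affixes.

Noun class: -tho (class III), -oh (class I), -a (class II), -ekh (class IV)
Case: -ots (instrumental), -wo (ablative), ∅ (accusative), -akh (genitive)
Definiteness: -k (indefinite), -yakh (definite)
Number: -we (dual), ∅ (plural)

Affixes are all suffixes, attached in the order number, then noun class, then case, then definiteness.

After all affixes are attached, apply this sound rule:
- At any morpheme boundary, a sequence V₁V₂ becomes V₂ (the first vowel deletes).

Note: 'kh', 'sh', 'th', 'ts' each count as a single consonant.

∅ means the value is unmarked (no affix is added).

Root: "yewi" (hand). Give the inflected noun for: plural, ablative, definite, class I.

yewohwoyakh

number = plural: zero marking, form stays yewi.
Attach noun class class I -oh → yewioh.
Attach case ablative -wo → yewiohwo.
Attach definiteness definite -yakh → yewiohwoyakh.
Apply vowel deletion: yewiohwoyakh → yewohwoyakh.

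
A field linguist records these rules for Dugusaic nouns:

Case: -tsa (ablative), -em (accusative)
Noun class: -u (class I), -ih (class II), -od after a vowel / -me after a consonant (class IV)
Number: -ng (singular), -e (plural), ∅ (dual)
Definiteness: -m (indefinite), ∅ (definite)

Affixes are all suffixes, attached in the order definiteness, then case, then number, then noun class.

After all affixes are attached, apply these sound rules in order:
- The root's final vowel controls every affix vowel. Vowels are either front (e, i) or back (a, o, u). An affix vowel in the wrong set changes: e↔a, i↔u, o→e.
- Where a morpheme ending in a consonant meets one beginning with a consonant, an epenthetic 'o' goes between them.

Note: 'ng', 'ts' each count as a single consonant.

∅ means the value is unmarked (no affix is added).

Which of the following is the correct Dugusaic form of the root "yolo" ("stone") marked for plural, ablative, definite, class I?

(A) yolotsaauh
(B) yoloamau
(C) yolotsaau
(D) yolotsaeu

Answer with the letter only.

C

definiteness = definite: zero marking, form stays yolo.
Attach case ablative -tsa → yolotsa.
Attach number plural -e → yolotsae.
Attach noun class class I -u → yolotsaeu.
Apply vowel harmony: yolotsaeu → yolotsaau.
Epenthesis: no change.
So the correct form is yolotsaau, option (C).
(B) yoloamau is wrong: it uses accusative instead of ablative for case.
(D) yolotsaeu is wrong: it fails to apply the sound rule(s).
(A) yolotsaauh is wrong: it uses class II instead of class I for noun class.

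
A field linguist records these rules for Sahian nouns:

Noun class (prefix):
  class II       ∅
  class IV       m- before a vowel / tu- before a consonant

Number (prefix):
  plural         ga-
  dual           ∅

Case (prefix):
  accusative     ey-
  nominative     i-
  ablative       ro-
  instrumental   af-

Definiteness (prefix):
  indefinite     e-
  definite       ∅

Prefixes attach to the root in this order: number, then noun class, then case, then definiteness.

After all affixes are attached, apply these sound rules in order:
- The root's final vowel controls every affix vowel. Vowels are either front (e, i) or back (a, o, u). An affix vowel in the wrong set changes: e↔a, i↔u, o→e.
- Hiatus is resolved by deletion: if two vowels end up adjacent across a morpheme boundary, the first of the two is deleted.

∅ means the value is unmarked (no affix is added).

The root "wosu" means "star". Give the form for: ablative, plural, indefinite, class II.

arogawosu

Attach number plural ga- → gawosu.
noun class = class II: zero marking, form stays gawosu.
Attach case ablative ro- → rogawosu.
Attach definiteness indefinite e- → erogawosu.
Apply vowel harmony: erogawosu → arogawosu.
Vowel deletion: no change.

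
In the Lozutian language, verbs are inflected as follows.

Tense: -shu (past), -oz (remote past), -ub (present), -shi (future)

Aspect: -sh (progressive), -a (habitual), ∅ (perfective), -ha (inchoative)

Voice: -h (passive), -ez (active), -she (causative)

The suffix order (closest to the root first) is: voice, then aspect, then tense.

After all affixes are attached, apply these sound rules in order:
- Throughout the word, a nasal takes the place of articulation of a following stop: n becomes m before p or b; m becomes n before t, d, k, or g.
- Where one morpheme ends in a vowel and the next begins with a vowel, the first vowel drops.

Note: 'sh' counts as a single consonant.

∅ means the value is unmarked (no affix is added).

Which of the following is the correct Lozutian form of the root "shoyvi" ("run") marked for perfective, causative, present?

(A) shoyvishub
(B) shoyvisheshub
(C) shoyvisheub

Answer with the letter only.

A

Attach voice causative -she → shoyvishe.
aspect = perfective: zero marking, form stays shoyvishe.
Attach tense present -ub → shoyvisheub.
Nasal assimilation: no change.
Apply vowel deletion: shoyvisheub → shoyvishub.
So the correct form is shoyvishub, option (A).
(C) shoyvisheub is wrong: it fails to apply the sound rule(s).
(B) shoyvisheshub is wrong: it uses progressive instead of perfective for aspect.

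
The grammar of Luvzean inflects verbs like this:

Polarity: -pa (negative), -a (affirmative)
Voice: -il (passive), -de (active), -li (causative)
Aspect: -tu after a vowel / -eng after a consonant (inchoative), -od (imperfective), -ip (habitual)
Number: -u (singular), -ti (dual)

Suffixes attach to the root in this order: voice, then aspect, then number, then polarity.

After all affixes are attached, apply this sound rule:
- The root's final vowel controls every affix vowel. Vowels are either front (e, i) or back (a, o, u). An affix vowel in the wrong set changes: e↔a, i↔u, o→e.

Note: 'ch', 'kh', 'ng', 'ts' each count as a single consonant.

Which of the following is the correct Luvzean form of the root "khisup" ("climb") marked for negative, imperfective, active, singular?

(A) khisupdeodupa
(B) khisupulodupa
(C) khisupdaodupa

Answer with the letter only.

Attach voice active -de → khisupde.
Attach aspect imperfective -od → khisupdeod.
Attach number singular -u → khisupdeodu.
Attach polarity negative -pa → khisupdeodupa.
Apply vowel harmony: khisupdeodupa → khisupdaodupa.
So the correct form is khisupdaodupa, option (C).
(B) khisupulodupa is wrong: it uses passive instead of active for voice.
(A) khisupdeodupa is wrong: it fails to apply the sound rule(s).

C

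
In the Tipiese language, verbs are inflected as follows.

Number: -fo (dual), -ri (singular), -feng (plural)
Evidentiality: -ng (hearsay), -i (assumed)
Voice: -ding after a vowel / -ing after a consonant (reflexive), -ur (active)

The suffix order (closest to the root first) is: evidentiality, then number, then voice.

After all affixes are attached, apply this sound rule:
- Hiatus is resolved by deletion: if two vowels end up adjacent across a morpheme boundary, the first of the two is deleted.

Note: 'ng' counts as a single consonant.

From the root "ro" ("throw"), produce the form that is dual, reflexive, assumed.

Attach evidentiality assumed -i → roi.
Attach number dual -fo → roifo.
Attach voice reflexive -ding (after vowel 'o') → roifoding.
Apply vowel deletion: roifoding → rifoding.

rifoding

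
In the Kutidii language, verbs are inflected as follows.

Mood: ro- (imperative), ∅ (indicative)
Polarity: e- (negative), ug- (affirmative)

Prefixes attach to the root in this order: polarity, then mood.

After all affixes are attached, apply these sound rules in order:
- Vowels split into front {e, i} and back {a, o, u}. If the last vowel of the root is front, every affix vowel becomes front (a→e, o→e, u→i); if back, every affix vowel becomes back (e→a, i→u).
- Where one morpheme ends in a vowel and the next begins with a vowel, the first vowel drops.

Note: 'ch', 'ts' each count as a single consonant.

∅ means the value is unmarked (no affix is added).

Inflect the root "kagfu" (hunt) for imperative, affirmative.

rugkagfu

Attach polarity affirmative ug- → ugkagfu.
Attach mood imperative ro- → rougkagfu.
Vowel harmony: no change.
Apply vowel deletion: rougkagfu → rugkagfu.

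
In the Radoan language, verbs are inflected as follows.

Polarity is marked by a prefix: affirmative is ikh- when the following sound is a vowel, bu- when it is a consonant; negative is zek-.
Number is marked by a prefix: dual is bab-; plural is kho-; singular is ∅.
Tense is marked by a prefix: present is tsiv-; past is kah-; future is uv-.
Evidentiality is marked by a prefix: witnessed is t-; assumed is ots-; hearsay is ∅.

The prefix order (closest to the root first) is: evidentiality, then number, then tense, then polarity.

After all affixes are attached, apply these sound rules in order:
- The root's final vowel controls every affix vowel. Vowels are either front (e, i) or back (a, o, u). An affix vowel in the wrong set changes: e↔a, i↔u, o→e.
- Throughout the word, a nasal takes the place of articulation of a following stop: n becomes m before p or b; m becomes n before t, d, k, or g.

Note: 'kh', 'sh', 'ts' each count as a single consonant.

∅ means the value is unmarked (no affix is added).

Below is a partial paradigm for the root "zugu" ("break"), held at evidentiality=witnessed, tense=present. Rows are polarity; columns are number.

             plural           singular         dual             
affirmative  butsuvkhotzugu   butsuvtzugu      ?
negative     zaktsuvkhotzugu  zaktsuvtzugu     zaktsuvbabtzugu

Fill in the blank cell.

Attach evidentiality witnessed t- → tzugu.
Attach number dual bab- → babtzugu.
Attach tense present tsiv- → tsivbabtzugu.
Attach polarity affirmative bu- (before consonant 'ts') → butsivbabtzugu.
Apply vowel harmony: butsivbabtzugu → butsuvbabtzugu.
Nasal assimilation: no change.

butsuvbabtzugu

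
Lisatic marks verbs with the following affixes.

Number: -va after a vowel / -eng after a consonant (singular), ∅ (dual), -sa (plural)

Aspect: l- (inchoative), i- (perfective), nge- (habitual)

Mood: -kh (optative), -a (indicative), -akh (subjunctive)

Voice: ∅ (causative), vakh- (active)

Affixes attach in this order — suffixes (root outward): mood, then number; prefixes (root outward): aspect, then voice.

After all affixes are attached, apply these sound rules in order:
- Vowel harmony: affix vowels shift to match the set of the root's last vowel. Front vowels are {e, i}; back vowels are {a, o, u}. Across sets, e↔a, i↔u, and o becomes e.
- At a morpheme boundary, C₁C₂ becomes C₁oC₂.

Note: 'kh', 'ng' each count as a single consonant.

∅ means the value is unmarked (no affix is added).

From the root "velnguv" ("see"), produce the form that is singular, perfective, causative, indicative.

Attach aspect perfective i- → ivelnguv.
Attach mood indicative -a → ivelnguva.
voice = causative: zero marking, form stays ivelnguva.
Attach number singular -va (after vowel 'a') → ivelnguvava.
Apply vowel harmony: ivelnguvava → uvelnguvava.
Epenthesis: no change.

uvelnguvava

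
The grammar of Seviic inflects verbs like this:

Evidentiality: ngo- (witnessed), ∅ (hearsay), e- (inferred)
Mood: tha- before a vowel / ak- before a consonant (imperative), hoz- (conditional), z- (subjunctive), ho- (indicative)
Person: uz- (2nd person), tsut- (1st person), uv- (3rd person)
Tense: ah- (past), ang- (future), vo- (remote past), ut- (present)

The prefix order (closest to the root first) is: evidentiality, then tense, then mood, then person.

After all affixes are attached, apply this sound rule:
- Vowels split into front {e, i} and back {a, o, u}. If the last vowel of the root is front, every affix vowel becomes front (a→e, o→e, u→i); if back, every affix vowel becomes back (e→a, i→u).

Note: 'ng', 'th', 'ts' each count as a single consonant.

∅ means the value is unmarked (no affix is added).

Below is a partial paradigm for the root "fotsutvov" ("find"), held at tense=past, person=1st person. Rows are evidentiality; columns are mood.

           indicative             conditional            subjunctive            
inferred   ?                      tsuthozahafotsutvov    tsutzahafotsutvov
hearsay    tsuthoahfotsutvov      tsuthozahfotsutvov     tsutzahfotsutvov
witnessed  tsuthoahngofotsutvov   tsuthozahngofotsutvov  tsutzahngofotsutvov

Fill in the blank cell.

tsuthoahafotsutvov

Attach evidentiality inferred e- → efotsutvov.
Attach tense past ah- → ahefotsutvov.
Attach mood indicative ho- → hoahefotsutvov.
Attach person 1st person tsut- → tsuthoahefotsutvov.
Apply vowel harmony: tsuthoahefotsutvov → tsuthoahafotsutvov.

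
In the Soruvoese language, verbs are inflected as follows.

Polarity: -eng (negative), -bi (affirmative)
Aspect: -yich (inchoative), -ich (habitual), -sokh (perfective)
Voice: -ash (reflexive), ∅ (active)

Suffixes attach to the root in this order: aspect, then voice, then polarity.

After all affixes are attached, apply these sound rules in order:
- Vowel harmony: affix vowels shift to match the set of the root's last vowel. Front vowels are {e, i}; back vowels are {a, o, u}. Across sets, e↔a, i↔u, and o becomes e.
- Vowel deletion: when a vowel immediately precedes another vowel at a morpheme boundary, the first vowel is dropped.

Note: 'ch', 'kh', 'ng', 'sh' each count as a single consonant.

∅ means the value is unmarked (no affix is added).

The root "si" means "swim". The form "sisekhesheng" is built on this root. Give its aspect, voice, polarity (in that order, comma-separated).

Segment: si-sokh-ash-eng.
aspect: -sokh → perfective.
voice: -ash → reflexive.
polarity: -eng → negative.

perfective, reflexive, negative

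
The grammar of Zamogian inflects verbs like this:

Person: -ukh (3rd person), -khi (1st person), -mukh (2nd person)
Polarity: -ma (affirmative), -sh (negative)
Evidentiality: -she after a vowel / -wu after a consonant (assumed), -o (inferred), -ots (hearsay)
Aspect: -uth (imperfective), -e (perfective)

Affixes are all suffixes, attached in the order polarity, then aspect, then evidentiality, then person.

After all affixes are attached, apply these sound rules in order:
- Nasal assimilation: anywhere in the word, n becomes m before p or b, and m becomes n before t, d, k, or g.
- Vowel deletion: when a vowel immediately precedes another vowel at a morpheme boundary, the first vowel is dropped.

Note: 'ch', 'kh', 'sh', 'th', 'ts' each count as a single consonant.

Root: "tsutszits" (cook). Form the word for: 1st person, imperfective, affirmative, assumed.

tsutszitsmuthwukhi

Attach polarity affirmative -ma → tsutszitsma.
Attach aspect imperfective -uth → tsutszitsmauth.
Attach evidentiality assumed -wu (after consonant 'th') → tsutszitsmauthwu.
Attach person 1st person -khi → tsutszitsmauthwukhi.
Nasal assimilation: no change.
Apply vowel deletion: tsutszitsmauthwukhi → tsutszitsmuthwukhi.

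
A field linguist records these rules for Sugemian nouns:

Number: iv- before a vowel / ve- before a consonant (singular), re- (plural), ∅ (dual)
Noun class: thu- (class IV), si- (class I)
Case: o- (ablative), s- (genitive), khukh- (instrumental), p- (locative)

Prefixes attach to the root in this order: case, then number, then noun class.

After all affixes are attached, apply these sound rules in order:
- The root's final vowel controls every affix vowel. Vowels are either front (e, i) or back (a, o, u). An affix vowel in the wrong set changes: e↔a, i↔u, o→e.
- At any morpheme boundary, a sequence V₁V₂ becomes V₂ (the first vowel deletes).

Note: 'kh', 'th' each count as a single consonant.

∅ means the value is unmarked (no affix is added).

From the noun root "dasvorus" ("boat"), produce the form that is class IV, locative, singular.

thuvapdasvorus

Attach case locative p- → pdasvorus.
Attach number singular ve- (before consonant 'p') → vepdasvorus.
Attach noun class class IV thu- → thuvepdasvorus.
Apply vowel harmony: thuvepdasvorus → thuvapdasvorus.
Vowel deletion: no change.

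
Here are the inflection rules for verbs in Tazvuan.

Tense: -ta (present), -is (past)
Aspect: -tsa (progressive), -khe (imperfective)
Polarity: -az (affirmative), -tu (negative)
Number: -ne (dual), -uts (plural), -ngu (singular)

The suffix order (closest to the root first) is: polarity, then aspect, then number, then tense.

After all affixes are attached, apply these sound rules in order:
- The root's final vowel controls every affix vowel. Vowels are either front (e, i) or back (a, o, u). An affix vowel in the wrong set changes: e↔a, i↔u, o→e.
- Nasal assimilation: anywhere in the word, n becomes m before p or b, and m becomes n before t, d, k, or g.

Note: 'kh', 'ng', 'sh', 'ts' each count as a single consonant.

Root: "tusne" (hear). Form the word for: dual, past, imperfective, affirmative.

tusneezkheneis

Attach polarity affirmative -az → tusneaz.
Attach aspect imperfective -khe → tusneazkhe.
Attach number dual -ne → tusneazkhene.
Attach tense past -is → tusneazkheneis.
Apply vowel harmony: tusneazkheneis → tusneezkheneis.
Nasal assimilation: no change.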